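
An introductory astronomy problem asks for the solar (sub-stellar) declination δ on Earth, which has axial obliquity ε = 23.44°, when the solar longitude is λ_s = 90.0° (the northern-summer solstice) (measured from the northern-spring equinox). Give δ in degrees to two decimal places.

sin δ = sin ε · sin λ_s = sin 23.44° × sin 90.0° = 0.397789.
δ = arcsin(0.397789) = +23.44°.

δ = +23.44°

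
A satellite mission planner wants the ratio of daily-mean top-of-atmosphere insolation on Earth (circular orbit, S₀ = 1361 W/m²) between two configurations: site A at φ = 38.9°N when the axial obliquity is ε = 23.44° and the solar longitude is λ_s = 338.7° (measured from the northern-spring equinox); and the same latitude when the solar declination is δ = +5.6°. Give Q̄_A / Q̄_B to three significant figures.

— Configuration A (φ=+38.9°):
Solar declination: sin δ = sin ε · sin λ_s = sin 23.44° × sin 338.7° = -0.14450, so δ = -8.308°.
cos H₀ = −tan(+38.9°) tan(-8.308°) = 0.1178, H₀ = 1.4527 rad.
Bracket: H₀ sin φ sin δ + cos φ cos δ sin H₀ = 1.4527×0.62796×-0.14450 + 0.77824×0.98951×0.99303 = -0.131818 + 0.764709 = 0.632891.
Q̄ = (S₀/π) × [bracket] = (1361/π) × 0.632891 = 274.18 W/m².
— Configuration B (φ=+38.9°):
cos H₀ = −tan(+38.9°) tan(+5.600°) = -0.0791, H₀ = 1.6500 rad.
Bracket: H₀ sin φ sin δ + cos φ cos δ sin H₀ = 1.6500×0.62796×0.09758 + 0.77824×0.99523×0.99687 = 0.101106 + 0.772104 = 0.873210.
Q̄ = (S₀/π) × [bracket] = (1361/π) × 0.873210 = 378.29 W/m².
Ratio Q̄_A / Q̄_B = 274.18 / 378.29 = 0.7248.

Q̄_A / Q̄_B ≈ 0.725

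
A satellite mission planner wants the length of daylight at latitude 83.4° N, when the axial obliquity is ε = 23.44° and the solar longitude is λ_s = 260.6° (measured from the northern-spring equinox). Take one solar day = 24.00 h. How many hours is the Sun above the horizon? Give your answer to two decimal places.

Solar declination: sin δ = sin ε · sin λ_s = sin 23.44° × sin 260.6° = -0.39245, so δ = -23.107°.
cos H₀ = −tan φ · tan δ = 3.6877 ≥ 1, so the Sun never rises (polar night) and H₀ = 0.
Daylight = 2H₀/(2π) × 24.00 h = (0.0000/π) × 24.00 = 0.00 h.

0.00 h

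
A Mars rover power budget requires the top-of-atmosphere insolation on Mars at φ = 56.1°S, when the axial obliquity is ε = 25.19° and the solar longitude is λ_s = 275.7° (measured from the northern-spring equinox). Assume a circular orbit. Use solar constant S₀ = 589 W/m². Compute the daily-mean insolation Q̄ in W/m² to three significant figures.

Solar declination: sin δ = sin ε · sin λ_s = sin 25.19° × sin 275.7° = -0.42352, so δ = -25.057°.
cos H₀ = −tan(-56.1°) tan(-25.057°) = -0.6957, H₀ = 2.3402 rad.
Bracket: H₀ sin φ sin δ + cos φ cos δ sin H₀ = 2.3402×-0.83001×-0.42352 + 0.55775×0.90589×0.71830 = 0.822641 + 0.362928 = 1.185569.
Q̄ = (S₀/π) × [bracket] = (589/π) × 1.185569 = 222.3 W/m².

Q̄ ≈ 222 W/m²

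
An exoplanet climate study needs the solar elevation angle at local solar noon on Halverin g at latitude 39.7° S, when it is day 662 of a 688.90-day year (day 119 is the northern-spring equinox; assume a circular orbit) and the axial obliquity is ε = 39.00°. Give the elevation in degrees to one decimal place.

Solar longitude: λ_s = 360° × (662 − 119)/688.90 = 283.757°.
sin δ = sin 39.00° × sin 283.757° = -0.61127, so δ = -37.681°.
At local noon the hour angle is zero, so the zenith angle equals |φ − δ| = |-39.7° − (-37.681°)| = 2.019°.
Elevation = 90° − 2.019° = 88.0°.

88.0°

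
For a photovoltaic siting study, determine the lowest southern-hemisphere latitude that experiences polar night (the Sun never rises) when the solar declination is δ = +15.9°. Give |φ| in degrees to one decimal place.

|φ| = 74.1°

Polar night requires cos H₀ = −tan φ tan δ ≥ 1, i.e. tan φ tan δ ≤ −1.
The boundary is |tan φ| · |tan δ| = 1, so |φ| = 90° − |δ| = 90° − 15.9° = 74.1° in the southern hemisphere.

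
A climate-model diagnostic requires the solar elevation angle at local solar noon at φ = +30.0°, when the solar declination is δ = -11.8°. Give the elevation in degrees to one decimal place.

48.2°

At local noon the hour angle is zero, so the zenith angle equals |φ − δ| = |+30.0° − (-11.800°)| = 41.800°.
Elevation = 90° − 41.800° = 48.2°.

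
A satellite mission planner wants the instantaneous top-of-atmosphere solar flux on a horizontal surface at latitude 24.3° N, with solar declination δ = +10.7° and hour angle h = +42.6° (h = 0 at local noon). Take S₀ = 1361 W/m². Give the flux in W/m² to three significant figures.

cos θ_z = sin φ sin δ + cos φ cos δ cos h = 0.076404 + 0.659217 = 0.735621.
Flux = S₀ · cos θ_z = 1361 × 0.735621 = 1001 W/m².

1.00e+03 W/m²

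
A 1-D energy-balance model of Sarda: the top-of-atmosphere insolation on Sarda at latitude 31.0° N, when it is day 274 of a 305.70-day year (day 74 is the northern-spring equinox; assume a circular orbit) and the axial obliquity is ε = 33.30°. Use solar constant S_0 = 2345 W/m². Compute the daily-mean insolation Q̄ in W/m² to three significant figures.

Solar longitude: L_s = 360° × (274 − 74)/305.70 = 235.525°.
sin δ = sin 33.30° × sin 235.525° = -0.45260, so δ = -26.911°.
cos h₀ = −tan(+31.0°) tan(-26.911°) = 0.3050, h₀ = 1.2609 rad.
Bracket: h₀ sin ϕ sin δ + cos ϕ cos δ sin h₀ = 1.2609×0.51504×-0.45260 + 0.85717×0.89171×0.95236 = -0.293925 + 0.727934 = 0.434009.
Q̄ = (S_0/π) × [bracket] = (2345/π) × 0.434009 = 324.0 W/m².

Q̄ ≈ 324 W/m²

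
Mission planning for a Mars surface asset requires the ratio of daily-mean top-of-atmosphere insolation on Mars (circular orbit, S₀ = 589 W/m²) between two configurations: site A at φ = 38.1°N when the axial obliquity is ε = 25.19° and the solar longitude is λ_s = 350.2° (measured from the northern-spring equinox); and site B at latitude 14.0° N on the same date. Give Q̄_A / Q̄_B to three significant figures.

Q̄_A / Q̄_B ≈ 0.761

— Configuration A (φ=+38.1°):
Solar declination: sin δ = sin ε · sin λ_s = sin 25.19° × sin 350.2° = -0.07244, so δ = -4.154°.
cos H₀ = −tan(+38.1°) tan(-4.154°) = 0.0570, H₀ = 1.5138 rad.
Bracket: H₀ sin φ sin δ + cos φ cos δ sin H₀ = 1.5138×0.61704×-0.07244 + 0.78694×0.99737×0.99838 = -0.067664 + 0.783599 = 0.715935.
Q̄ = (S₀/π) × [bracket] = (589/π) × 0.715935 = 134.23 W/m².
— Configuration B (φ=+14.0°):
cos H₀ = −tan(+14.0°) tan(-4.154°) = 0.0181, H₀ = 1.5527 rad.
Bracket: H₀ sin φ sin δ + cos φ cos δ sin H₀ = 1.5527×0.24192×-0.07244 + 0.97030×0.99737×0.99984 = -0.027211 + 0.967593 = 0.940382.
Q̄ = (S₀/π) × [bracket] = (589/π) × 0.940382 = 176.31 W/m².
Ratio Q̄_A / Q̄_B = 134.23 / 176.31 = 0.7613.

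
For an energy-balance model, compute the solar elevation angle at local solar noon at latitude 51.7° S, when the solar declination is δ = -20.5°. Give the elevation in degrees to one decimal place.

At local noon the hour angle is zero, so the zenith angle equals |φ − δ| = |-51.7° − (-20.500°)| = 31.200°.
Elevation = 90° − 31.200° = 58.8°.

58.8°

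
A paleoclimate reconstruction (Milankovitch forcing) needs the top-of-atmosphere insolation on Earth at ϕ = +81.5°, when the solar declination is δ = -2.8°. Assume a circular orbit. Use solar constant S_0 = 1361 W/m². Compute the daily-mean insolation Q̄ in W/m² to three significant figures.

Q̄ ≈ 34.5 W/m²

cos h₀ = −tan(+81.5°) tan(-2.800°) = 0.3273, h₀ = 1.2374 rad.
Bracket: h₀ sin ϕ sin δ + cos ϕ cos δ sin h₀ = 1.2374×0.98902×-0.04885 + 0.14781×0.99881×0.94494 = -0.059783 + 0.139505 = 0.079722.
Q̄ = (S_0/π) × [bracket] = (1361/π) × 0.079722 = 34.54 W/m².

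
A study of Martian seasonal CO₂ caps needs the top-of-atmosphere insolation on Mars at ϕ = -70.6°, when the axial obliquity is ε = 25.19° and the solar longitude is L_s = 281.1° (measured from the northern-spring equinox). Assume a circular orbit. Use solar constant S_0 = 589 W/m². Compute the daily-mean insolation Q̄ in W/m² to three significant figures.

Solar declination: sin δ = sin ε · sin L_s = sin 25.19° × sin 281.1° = -0.41766, so δ = -24.687°.
cos h₀ = −tan(-70.6°) tan(-24.687°) = -1.3053 ≤ −1 ⇒ polar day, h₀ = π.
Bracket: h₀ sin ϕ sin δ + cos ϕ cos δ sin h₀ = 3.1416×-0.94322×-0.41766 + 0.33216×0.90860×0.00000 = 1.237618 + 0.000000 = 1.237618.
Q̄ = (S_0/π) × [bracket] = (589/π) × 1.237618 = 232.0 W/m².

Q̄ ≈ 232 W/m²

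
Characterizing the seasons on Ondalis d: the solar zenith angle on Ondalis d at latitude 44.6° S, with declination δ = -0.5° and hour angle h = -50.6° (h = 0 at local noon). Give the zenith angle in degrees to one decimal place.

cos θ_z = sin φ sin δ + cos φ cos δ cos h = 0.006127 + 0.451927 = 0.458054.
θ_z = arccos(0.458054) = 62.7°.

θ_z = 62.7°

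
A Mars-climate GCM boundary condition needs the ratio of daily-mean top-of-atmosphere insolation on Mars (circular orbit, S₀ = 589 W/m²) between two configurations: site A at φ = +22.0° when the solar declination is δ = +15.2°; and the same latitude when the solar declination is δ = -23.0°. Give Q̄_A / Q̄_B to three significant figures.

— Configuration A (φ=+22.0°):
cos H₀ = −tan(+22.0°) tan(+15.200°) = -0.1098, H₀ = 1.6808 rad.
Bracket: H₀ sin φ sin δ + cos φ cos δ sin H₀ = 1.6808×0.37461×0.26219 + 0.92718×0.96502×0.99396 = 0.165086 + 0.889343 = 1.054429.
Q̄ = (S₀/π) × [bracket] = (589/π) × 1.054429 = 197.69 W/m².
— Configuration B (φ=+22.0°):
cos H₀ = −tan(+22.0°) tan(-23.000°) = 0.1715, H₀ = 1.3984 rad.
Bracket: H₀ sin φ sin δ + cos φ cos δ sin H₀ = 1.3984×0.37461×-0.39073 + 0.92718×0.92050×0.98518 = -0.204686 + 0.840821 = 0.636135.
Q̄ = (S₀/π) × [bracket] = (589/π) × 0.636135 = 119.27 W/m².
Ratio Q̄_A / Q̄_B = 197.69 / 119.27 = 1.657.

Q̄_A / Q̄_B ≈ 1.66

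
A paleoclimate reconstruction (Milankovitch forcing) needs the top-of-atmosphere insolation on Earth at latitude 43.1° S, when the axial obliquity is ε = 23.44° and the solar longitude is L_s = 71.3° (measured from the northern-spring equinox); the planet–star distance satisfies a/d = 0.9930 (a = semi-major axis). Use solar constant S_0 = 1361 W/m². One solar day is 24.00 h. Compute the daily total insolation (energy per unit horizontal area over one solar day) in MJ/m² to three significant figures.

11.9 MJ/m²

Solar declination: sin δ = sin ε · sin L_s = sin 23.44° × sin 71.3° = 0.37679, so δ = +22.135°.
cos h₀ = −tan(-43.1°) tan(+22.135°) = 0.3806, h₀ = 1.1803 rad.
Bracket: h₀ sin ϕ sin δ + cos ϕ cos δ sin h₀ = 1.1803×-0.68327×0.37679 + 0.73016×0.92630×0.92472 = -0.303867 + 0.625432 = 0.321565.
Inverse-square distance factor (a/d)² = 0.9930² = 0.986049.
Q̄ = (S_0/π) × 0.986049 × [bracket] = (1361/π) × 0.986049 × 0.321565 = 137.36 W/m².
Daily total = Q̄ × 24.00 h × 3600 s/h = 137.36 × 24.00 × 3600 / 10⁶ = 11.87 MJ/m².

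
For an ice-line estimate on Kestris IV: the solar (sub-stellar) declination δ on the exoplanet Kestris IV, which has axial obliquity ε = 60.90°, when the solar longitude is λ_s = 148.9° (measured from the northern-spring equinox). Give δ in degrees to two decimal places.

sin δ = sin ε · sin λ_s = sin 60.90° × sin 148.9° = 0.451332.
δ = arcsin(0.451332) = +26.83°.

δ = +26.83°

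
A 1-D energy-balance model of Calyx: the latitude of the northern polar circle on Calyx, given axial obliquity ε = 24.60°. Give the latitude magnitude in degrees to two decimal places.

The polar circle is the lowest latitude that experiences at least one full rotation of continuous daylight at the northern-summer solstice; it lies at |φ| = 90° − ε = 90° − 24.60° = 65.40°.

65.40°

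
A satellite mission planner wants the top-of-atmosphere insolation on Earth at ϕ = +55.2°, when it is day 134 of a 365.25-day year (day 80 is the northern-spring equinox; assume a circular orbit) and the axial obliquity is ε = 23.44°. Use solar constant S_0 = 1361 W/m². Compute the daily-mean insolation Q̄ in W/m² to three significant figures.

Q̄ ≈ 440 W/m²

Solar longitude: L_s = 360° × (134 − 80)/365.25 = 53.224°.
sin δ = sin 23.44° × sin 53.224° = 0.31862, so δ = +18.580°.
cos h₀ = −tan(+55.2°) tan(+18.580°) = -0.4836, h₀ = 2.0756 rad.
Bracket: h₀ sin ϕ sin δ + cos ϕ cos δ sin h₀ = 2.0756×0.82115×0.31862 + 0.57071×0.94788×0.87527 = 0.543049 + 0.473490 = 1.016539.
Q̄ = (S_0/π) × [bracket] = (1361/π) × 1.016539 = 440.4 W/m².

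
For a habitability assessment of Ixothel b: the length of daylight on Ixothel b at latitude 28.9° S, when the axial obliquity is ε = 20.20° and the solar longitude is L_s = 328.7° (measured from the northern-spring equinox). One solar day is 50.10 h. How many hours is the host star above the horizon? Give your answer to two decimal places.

Solar declination: sin δ = sin ε · sin L_s = sin 20.20° × sin 328.7° = -0.17939, so δ = -10.334°.
cos h₀ = −tan ϕ · tan δ = −tan(-28.9°) × tan(-10.334°) = -0.1007, so h₀ = 1.6716 rad = 95.78°.
Daylight = 2h₀/(2π) × 50.10 h = (1.6716/π) × 50.10 = 26.66 h.

26.66 h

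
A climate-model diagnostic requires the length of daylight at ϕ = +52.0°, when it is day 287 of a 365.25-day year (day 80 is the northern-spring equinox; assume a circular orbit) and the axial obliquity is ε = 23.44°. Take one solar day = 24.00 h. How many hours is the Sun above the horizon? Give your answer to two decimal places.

10.38 h

Solar longitude: L_s = 360° × (287 − 80)/365.25 = 204.025°.
sin δ = sin 23.44° × sin 204.025° = -0.16195, so δ = -9.320°.
cos h₀ = −tan ϕ · tan δ = −tan(+52.0°) × tan(-9.320°) = 0.2101, so h₀ = 1.3592 rad = 77.87°.
Daylight = 2h₀/(2π) × 24.00 h = (1.3592/π) × 24.00 = 10.38 h.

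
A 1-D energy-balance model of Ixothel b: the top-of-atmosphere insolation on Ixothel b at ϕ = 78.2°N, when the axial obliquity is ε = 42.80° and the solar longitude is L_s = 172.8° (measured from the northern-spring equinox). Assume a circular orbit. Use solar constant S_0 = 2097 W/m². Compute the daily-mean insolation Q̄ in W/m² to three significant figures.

Solar declination: sin δ = sin ε · sin L_s = sin 42.80° × sin 172.8° = 0.08516, so δ = +4.885°.
cos h₀ = −tan(+78.2°) tan(+4.885°) = -0.4091, h₀ = 1.9923 rad.
Bracket: h₀ sin ϕ sin δ + cos ϕ cos δ sin h₀ = 1.9923×0.97887×0.08516 + 0.20450×0.99637×0.91249 = 0.166079 + 0.185927 = 0.352006.
Q̄ = (S_0/π) × [bracket] = (2097/π) × 0.352006 = 235.0 W/m².

Q̄ ≈ 235 W/m²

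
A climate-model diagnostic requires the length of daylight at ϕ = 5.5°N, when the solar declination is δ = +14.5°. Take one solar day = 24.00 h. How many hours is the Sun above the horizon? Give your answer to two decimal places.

cos h₀ = −tan ϕ · tan δ = −tan(+5.5°) × tan(+14.500°) = -0.0249, so h₀ = 1.5957 rad = 91.43°.
Daylight = 2h₀/(2π) × 24.00 h = (1.5957/π) × 24.00 = 12.19 h.

12.19 h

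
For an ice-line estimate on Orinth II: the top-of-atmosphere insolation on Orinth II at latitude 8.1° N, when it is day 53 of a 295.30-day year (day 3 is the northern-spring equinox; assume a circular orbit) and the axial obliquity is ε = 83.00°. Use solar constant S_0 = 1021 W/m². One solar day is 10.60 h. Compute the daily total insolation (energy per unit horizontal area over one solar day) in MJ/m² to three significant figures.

Solar longitude: L_s = 360° × (53 − 3)/295.30 = 60.955°.
sin δ = sin 83.00° × sin 60.955° = 0.86772, so δ = +60.195°.
cos h₀ = −tan(+8.1°) tan(+60.195°) = -0.2485, h₀ = 1.8219 rad.
Bracket: h₀ sin ϕ sin δ + cos ϕ cos δ sin h₀ = 1.8219×0.14090×0.86772 + 0.99002×0.49705×0.96864 = 0.222749 + 0.476658 = 0.699407.
Q̄ = (S_0/π) × [bracket] = (1021/π) × 0.699407 = 227.30 W/m².
Daily total = Q̄ × 10.60 h × 3600 s/h = 227.30 × 10.60 × 3600 / 10⁶ = 8.674 MJ/m².

8.67 MJ/m²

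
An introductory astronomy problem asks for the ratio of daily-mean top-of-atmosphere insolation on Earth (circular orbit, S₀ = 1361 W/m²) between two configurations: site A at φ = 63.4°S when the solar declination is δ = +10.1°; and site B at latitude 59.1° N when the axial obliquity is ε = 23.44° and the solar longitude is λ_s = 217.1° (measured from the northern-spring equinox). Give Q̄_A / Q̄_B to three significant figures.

Q̄_A / Q̄_B ≈ 1.02

— Configuration A (φ=-63.4°):
cos H₀ = −tan(-63.4°) tan(+10.100°) = 0.3557, H₀ = 1.2071 rad.
Bracket: H₀ sin φ sin δ + cos φ cos δ sin H₀ = 1.2071×-0.89415×0.17537 + 0.44776×0.98450×0.93460 = -0.189282 + 0.411990 = 0.222708.
Q̄ = (S₀/π) × [bracket] = (1361/π) × 0.222708 = 96.482 W/m².
— Configuration B (φ=+59.1°):
Solar declination: sin δ = sin ε · sin λ_s = sin 23.44° × sin 217.1° = -0.23995, so δ = -13.884°.
cos H₀ = −tan(+59.1°) tan(-13.884°) = 0.4130, H₀ = 1.1451 rad.
Bracket: H₀ sin φ sin δ + cos φ cos δ sin H₀ = 1.1451×0.85806×-0.23995 + 0.51354×0.97079×0.91073 = -0.235766 + 0.454035 = 0.218269.
Q̄ = (S₀/π) × [bracket] = (1361/π) × 0.218269 = 94.558 W/m².
Ratio Q̄_A / Q̄_B = 96.482 / 94.558 = 1.020.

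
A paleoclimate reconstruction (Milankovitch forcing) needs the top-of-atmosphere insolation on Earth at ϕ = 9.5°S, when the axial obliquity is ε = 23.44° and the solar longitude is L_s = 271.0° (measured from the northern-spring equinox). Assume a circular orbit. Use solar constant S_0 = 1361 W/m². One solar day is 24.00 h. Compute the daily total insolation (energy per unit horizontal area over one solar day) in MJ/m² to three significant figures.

Solar declination: sin δ = sin ε · sin L_s = sin 23.44° × sin 271.0° = -0.39773, so δ = -23.436°.
cos h₀ = −tan(-9.5°) tan(-23.436°) = -0.0725, h₀ = 1.6434 rad.
Bracket: h₀ sin ϕ sin δ + cos ϕ cos δ sin h₀ = 1.6434×-0.16505×-0.39773 + 0.98629×0.91750×0.99737 = 0.107882 + 0.902541 = 1.010423.
Q̄ = (S_0/π) × [bracket] = (1361/π) × 1.010423 = 437.74 W/m².
Daily total = Q̄ × 24.00 h × 3600 s/h = 437.74 × 24.00 × 3600 / 10⁶ = 37.82 MJ/m².

37.8 MJ/m²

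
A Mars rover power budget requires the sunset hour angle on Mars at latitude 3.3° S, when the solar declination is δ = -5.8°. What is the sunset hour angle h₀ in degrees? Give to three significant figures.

cos h₀ = −tan ϕ · tan δ = −tan(-3.3°) × tan(-5.800°) = -0.0059, so h₀ = 1.5767 rad = 90.34°.

h₀ = 90.3°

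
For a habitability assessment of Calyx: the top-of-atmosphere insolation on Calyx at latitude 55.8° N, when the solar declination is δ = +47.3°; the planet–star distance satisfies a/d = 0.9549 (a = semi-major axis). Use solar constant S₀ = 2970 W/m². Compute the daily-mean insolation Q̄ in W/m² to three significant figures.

Q̄ ≈ 1.65e+03 W/m²

cos H₀ = −tan(+55.8°) tan(+47.300°) = -1.5946 ≤ −1 ⇒ polar day, H₀ = π.
Bracket: H₀ sin φ sin δ + cos φ cos δ sin H₀ = 3.1416×0.82708×0.73491 + 0.56208×0.67816×0.00000 = 1.909557 + 0.000000 = 1.909557.
Inverse-square distance factor (a/d)² = 0.9549² = 0.911834.
Q̄ = (S₀/π) × 0.911834 × [bracket] = (2970/π) × 0.911834 × 1.909557 = 1646 W/m².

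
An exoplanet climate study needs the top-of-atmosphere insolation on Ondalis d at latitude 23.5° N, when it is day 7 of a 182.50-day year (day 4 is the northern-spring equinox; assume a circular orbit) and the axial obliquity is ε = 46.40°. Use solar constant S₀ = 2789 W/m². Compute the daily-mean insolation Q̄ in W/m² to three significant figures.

Solar longitude: λ_s = 360° × (7 − 4)/182.50 = 5.918°.
sin δ = sin 46.40° × sin 5.918° = 0.07466, so δ = +4.282°.
cos H₀ = −tan(+23.5°) tan(+4.282°) = -0.0326, H₀ = 1.6034 rad.
Bracket: H₀ sin φ sin δ + cos φ cos δ sin H₀ = 1.6034×0.39875×0.07466 + 0.91706×0.99721×0.99947 = 0.047734 + 0.914017 = 0.961751.
Q̄ = (S₀/π) × [bracket] = (2789/π) × 0.961751 = 853.8 W/m².

Q̄ ≈ 854 W/m²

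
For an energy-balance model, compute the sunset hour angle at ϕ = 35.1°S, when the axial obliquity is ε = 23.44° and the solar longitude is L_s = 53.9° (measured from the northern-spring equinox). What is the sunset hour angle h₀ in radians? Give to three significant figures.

Solar declination: sin δ = sin ε · sin L_s = sin 23.44° × sin 53.9° = 0.32141, so δ = +18.748°.
cos h₀ = −tan ϕ · tan δ = −tan(-35.1°) × tan(+18.748°) = 0.2385, so h₀ = 1.3299 rad = 76.20°.

h₀ = 1.33 rad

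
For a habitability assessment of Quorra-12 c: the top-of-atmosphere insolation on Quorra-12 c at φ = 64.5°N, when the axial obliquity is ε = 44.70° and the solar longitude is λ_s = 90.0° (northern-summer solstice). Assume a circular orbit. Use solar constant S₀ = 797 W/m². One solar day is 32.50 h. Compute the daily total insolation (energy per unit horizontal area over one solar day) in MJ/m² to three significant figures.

Solar declination: sin δ = sin ε · sin λ_s = sin 44.70° × sin 90.0° = 0.70339, so δ = +44.700°.
cos H₀ = −tan(+64.5°) tan(+44.700°) = -2.0747 ≤ −1 ⇒ polar day, H₀ = π.
Bracket: H₀ sin φ sin δ + cos φ cos δ sin H₀ = 3.1416×0.90259×0.70339 + 0.43051×0.71080×0.00000 = 1.994516 + 0.000000 = 1.994516.
Q̄ = (S₀/π) × [bracket] = (797/π) × 1.994516 = 505.99 W/m².
Daily total = Q̄ × 32.50 h × 3600 s/h = 505.99 × 32.50 × 3600 / 10⁶ = 59.20 MJ/m².

59.2 MJ/m²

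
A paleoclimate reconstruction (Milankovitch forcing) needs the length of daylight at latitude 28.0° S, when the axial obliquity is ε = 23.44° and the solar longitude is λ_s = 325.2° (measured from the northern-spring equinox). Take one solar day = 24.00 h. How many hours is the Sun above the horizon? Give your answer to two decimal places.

12.95 h

Solar declination: sin δ = sin ε · sin λ_s = sin 23.44° × sin 325.2° = -0.22702, so δ = -13.122°.
cos H₀ = −tan φ · tan δ = −tan(-28.0°) × tan(-13.122°) = -0.1239, so H₀ = 1.6951 rad = 97.12°.
Daylight = 2H₀/(2π) × 24.00 h = (1.6951/π) × 24.00 = 12.95 h.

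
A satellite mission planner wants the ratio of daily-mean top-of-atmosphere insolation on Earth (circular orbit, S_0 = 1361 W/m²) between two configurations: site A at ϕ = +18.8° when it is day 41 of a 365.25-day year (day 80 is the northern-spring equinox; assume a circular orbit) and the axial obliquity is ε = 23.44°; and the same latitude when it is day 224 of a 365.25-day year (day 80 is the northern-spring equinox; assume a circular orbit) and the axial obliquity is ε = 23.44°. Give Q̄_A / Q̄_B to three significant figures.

— Configuration A (ϕ=+18.8°):
Solar longitude: L_s = 360° × (41 − 80)/365.25 = -38.439°, i.e. -38.439° + 360° = 321.561°.
sin δ = sin 23.44° × sin 321.561° = -0.24730, so δ = -14.318°.
cos h₀ = −tan(+18.8°) tan(-14.318°) = 0.0869, h₀ = 1.4838 rad.
Bracket: h₀ sin ϕ sin δ + cos ϕ cos δ sin h₀ = 1.4838×0.32227×-0.24730 + 0.94665×0.96894×0.99622 = -0.118255 + 0.913780 = 0.795525.
Q̄ = (S_0/π) × [bracket] = (1361/π) × 0.795525 = 344.64 W/m².
— Configuration B (ϕ=+18.8°):
Solar longitude: L_s = 360° × (224 − 80)/365.25 = 141.930°.
sin δ = sin 23.44° × sin 141.930° = 0.24528, so δ = +14.199°.
cos h₀ = −tan(+18.8°) tan(+14.199°) = -0.0861, h₀ = 1.6570 rad.
Bracket: h₀ sin ϕ sin δ + cos ϕ cos δ sin h₀ = 1.6570×0.32227×0.24528 + 0.94665×0.96945×0.99628 = 0.130980 + 0.914316 = 1.045296.
Q̄ = (S_0/π) × [bracket] = (1361/π) × 1.045296 = 452.84 W/m².
Ratio Q̄_A / Q̄_B = 344.64 / 452.84 = 0.7611.

Q̄_A / Q̄_B ≈ 0.761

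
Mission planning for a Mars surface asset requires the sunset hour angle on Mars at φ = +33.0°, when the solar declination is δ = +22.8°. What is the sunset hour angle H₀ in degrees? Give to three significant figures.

H₀ = 106°

cos H₀ = −tan φ · tan δ = −tan(+33.0°) × tan(+22.800°) = -0.2730, so H₀ = 1.8473 rad = 105.84°.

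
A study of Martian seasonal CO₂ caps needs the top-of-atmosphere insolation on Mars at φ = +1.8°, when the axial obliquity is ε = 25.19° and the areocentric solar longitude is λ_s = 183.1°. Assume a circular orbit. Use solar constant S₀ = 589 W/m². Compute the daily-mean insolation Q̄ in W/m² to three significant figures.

sin δ = sin 25.19° × sin 183.1° = -0.02302, so δ = -1.319°.
cos H₀ = −tan(+1.8°) tan(-1.319°) = 0.0007, H₀ = 1.5701 rad.
Bracket: H₀ sin φ sin δ + cos φ cos δ sin H₀ = 1.5701×0.03141×-0.02302 + 0.99951×0.99974×1.00000 = -0.001135 + 0.999250 = 0.998115.
Q̄ = (S₀/π) × [bracket] = (589/π) × 0.998115 = 187.1 W/m².

Q̄ ≈ 187 W/m²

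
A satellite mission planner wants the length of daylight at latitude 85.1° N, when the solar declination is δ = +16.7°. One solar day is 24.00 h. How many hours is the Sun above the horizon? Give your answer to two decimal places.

24.00 h

Sunrise equation: cos H₀ = −tan φ · tan δ = -3.4995 ≤ −1, so the Sun never sets (polar day) and H₀ = π.
Daylight = 2H₀/(2π) × 24.00 h = (3.1416/π) × 24.00 = 24.00 h.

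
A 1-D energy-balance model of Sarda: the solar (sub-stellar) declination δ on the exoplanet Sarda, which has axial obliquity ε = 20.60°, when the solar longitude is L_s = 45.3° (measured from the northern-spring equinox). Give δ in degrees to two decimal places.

δ = +14.48°

sin δ = sin ε · sin L_s = sin 20.60° × sin 45.3° = 0.250089.
δ = arcsin(0.250089) = +14.48°.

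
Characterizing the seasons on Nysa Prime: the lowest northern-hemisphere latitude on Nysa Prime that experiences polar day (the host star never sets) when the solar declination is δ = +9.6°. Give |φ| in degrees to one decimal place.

|φ| = 80.4°

Polar day requires cos H₀ = −tan φ tan δ ≤ −1, i.e. tan φ tan δ ≥ 1.
The boundary is |tan φ| · |tan δ| = 1, so |φ| = 90° − |δ| = 90° − 9.6° = 80.4° in the northern hemisphere.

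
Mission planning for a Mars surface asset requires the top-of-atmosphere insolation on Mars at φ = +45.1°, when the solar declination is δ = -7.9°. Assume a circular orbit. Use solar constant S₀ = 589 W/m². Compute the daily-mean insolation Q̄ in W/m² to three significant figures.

Q̄ ≈ 104 W/m²

cos H₀ = −tan(+45.1°) tan(-7.900°) = 0.1392, H₀ = 1.4311 rad.
Bracket: H₀ sin φ sin δ + cos φ cos δ sin H₀ = 1.4311×0.70834×-0.13744 + 0.70587×0.99051×0.99026 = -0.139324 + 0.692361 = 0.553037.
Q̄ = (S₀/π) × [bracket] = (589/π) × 0.553037 = 103.7 W/m².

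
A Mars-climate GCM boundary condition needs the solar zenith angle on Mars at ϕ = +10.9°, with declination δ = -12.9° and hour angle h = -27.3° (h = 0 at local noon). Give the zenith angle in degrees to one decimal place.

cos θ_z = sin ϕ sin δ + cos ϕ cos δ cos h = -0.042216 + 0.850562 = 0.808346.
θ_z = arccos(0.808346) = 36.1°.

θ_z = 36.1°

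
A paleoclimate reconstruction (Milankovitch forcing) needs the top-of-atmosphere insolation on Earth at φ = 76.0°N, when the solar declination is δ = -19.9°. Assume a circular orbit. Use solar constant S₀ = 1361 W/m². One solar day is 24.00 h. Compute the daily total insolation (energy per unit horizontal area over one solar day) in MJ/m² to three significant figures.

0.00 MJ/m²

cos H₀ = −tan(+76.0°) tan(-19.900°) = 1.4519 ≥ 1 ⇒ polar night, H₀ = 0 and Q̄ = 0.
Daily total = Q̄ × 24.00 h × 3600 s/h = 0.00 MJ/m².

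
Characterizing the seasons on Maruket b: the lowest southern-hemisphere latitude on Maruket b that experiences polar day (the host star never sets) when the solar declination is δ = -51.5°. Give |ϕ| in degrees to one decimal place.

|ϕ| = 38.5°

Polar day requires cos h₀ = −tan ϕ tan δ ≤ −1, i.e. tan ϕ tan δ ≥ 1.
The boundary is |tan ϕ| · |tan δ| = 1, so |ϕ| = 90° − |δ| = 90° − 51.5° = 38.5° in the southern hemisphere.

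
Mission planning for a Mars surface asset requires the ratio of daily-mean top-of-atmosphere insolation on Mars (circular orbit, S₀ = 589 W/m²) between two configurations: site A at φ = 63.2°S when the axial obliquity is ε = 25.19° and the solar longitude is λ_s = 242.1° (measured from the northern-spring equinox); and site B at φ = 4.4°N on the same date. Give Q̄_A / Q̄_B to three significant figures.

Q̄_A / Q̄_B ≈ 1.24

— Configuration A (φ=-63.2°):
Solar declination: sin δ = sin ε · sin λ_s = sin 25.19° × sin 242.1° = -0.37615, so δ = -22.095°.
cos H₀ = −tan(-63.2°) tan(-22.095°) = -0.8037, H₀ = 2.5042 rad.
Bracket: H₀ sin φ sin δ + cos φ cos δ sin H₀ = 2.5042×-0.89259×-0.37615 + 0.45088×0.92656×0.59507 = 0.840779 + 0.248601 = 1.089380.
Q̄ = (S₀/π) × [bracket] = (589/π) × 1.089380 = 204.24 W/m².
— Configuration B (φ=+4.4°):
cos H₀ = −tan(+4.4°) tan(-22.095°) = 0.0312, H₀ = 1.5396 rad.
Bracket: H₀ sin φ sin δ + cos φ cos δ sin H₀ = 1.5396×0.07672×-0.37615 + 0.99705×0.92656×0.99951 = -0.044430 + 0.923374 = 0.878944.
Q̄ = (S₀/π) × [bracket] = (589/π) × 0.878944 = 164.79 W/m².
Ratio Q̄_A / Q̄_B = 204.24 / 164.79 = 1.239.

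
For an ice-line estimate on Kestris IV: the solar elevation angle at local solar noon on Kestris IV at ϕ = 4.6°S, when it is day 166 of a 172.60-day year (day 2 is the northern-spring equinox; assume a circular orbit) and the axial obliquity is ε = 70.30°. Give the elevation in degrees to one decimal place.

Solar longitude: L_s = 360° × (166 − 2)/172.60 = 342.063°.
sin δ = sin 70.30° × sin 342.063° = -0.28995, so δ = -16.855°.
At local noon the hour angle is zero, so the zenith angle equals |ϕ − δ| = |-4.6° − (-16.855°)| = 12.255°.
Elevation = 90° − 12.255° = 77.7°.

77.7°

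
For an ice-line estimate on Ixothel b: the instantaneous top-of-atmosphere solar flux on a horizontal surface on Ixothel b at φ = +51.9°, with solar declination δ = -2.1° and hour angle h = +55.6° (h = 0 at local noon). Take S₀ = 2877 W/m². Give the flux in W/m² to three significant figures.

cos θ_z = sin φ sin δ + cos φ cos δ cos h = -0.028836 + 0.348371 = 0.319535.
Flux = S₀ · cos θ_z = 2877 × 0.319535 = 919.3 W/m².

919 W/m²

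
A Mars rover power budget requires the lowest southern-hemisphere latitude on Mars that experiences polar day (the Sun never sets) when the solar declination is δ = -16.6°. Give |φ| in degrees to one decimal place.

Polar day requires cos H₀ = −tan φ tan δ ≤ −1, i.e. tan φ tan δ ≥ 1.
The boundary is |tan φ| · |tan δ| = 1, so |φ| = 90° − |δ| = 90° − 16.6° = 73.4° in the southern hemisphere.

|φ| = 73.4°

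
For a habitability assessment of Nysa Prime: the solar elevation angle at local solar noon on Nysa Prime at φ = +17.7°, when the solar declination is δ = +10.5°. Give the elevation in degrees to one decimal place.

At local noon the hour angle is zero, so the zenith angle equals |φ − δ| = |+17.7° − (+10.500°)| = 7.200°.
Elevation = 90° − 7.200° = 82.8°.

82.8°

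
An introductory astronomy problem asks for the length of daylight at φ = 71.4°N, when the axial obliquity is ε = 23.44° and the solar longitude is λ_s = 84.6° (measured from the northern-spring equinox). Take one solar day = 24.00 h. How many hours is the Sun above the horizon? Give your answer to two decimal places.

24.00 h

Solar declination: sin δ = sin ε · sin λ_s = sin 23.44° × sin 84.6° = 0.39602, so δ = +23.330°.
Sunrise equation: cos H₀ = −tan φ · tan δ = -1.2815 ≤ −1, so the Sun never sets (polar day) and H₀ = π.
Daylight = 2H₀/(2π) × 24.00 h = (3.1416/π) × 24.00 = 24.00 h.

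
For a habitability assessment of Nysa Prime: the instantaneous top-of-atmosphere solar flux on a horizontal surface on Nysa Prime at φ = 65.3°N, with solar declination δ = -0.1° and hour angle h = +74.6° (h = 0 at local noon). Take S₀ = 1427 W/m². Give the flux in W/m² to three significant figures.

cos θ_z = sin φ sin δ + cos φ cos δ cos h = -0.001586 + 0.110967 = 0.109381.
Flux = S₀ · cos θ_z = 1427 × 0.109381 = 156.1 W/m².

156 W/m²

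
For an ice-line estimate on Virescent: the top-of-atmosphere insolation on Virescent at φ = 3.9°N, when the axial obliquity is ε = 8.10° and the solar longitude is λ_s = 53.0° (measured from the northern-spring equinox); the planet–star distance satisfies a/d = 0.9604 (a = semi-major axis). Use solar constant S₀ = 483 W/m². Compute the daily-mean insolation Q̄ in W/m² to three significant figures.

Q̄ ≈ 142 W/m²

Solar declination: sin δ = sin ε · sin λ_s = sin 8.10° × sin 53.0° = 0.11253, so δ = +6.461°.
cos H₀ = −tan(+3.9°) tan(+6.461°) = -0.0077, H₀ = 1.5785 rad.
Bracket: H₀ sin φ sin δ + cos φ cos δ sin H₀ = 1.5785×0.06802×0.11253 + 0.99768×0.99365×0.99997 = 0.012082 + 0.991315 = 1.003397.
Inverse-square distance factor (a/d)² = 0.9604² = 0.922368.
Q̄ = (S₀/π) × 0.922368 × [bracket] = (483/π) × 0.922368 × 1.003397 = 142.3 W/m².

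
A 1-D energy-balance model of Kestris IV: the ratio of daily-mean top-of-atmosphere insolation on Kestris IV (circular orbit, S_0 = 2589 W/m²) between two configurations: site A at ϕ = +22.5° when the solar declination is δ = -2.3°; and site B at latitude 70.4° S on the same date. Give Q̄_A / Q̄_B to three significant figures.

Q̄_A / Q̄_B ≈ 2.27

— Configuration A (ϕ=+22.5°):
cos h₀ = −tan(+22.5°) tan(-2.300°) = 0.0166, h₀ = 1.5542 rad.
Bracket: h₀ sin ϕ sin δ + cos ϕ cos δ sin h₀ = 1.5542×0.38268×-0.04013 + 0.92388×0.99919×0.99986 = -0.023868 + 0.923002 = 0.899134.
Q̄ = (S_0/π) × [bracket] = (2589/π) × 0.899134 = 740.98 W/m².
— Configuration B (ϕ=-70.4°):
cos h₀ = −tan(-70.4°) tan(-2.300°) = -0.1128, h₀ = 1.6838 rad.
Bracket: h₀ sin ϕ sin δ + cos ϕ cos δ sin h₀ = 1.6838×-0.94206×-0.04013 + 0.33545×0.99919×0.99362 = 0.063656 + 0.333040 = 0.396696.
Q̄ = (S_0/π) × [bracket] = (2589/π) × 0.396696 = 326.92 W/m².
Ratio Q̄_A / Q̄_B = 740.98 / 326.92 = 2.267.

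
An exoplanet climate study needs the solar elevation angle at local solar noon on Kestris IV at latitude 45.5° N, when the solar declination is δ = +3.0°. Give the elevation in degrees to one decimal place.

At local noon the hour angle is zero, so the zenith angle equals |ϕ − δ| = |+45.5° − (+3.000°)| = 42.500°.
Elevation = 90° − 42.500° = 47.5°.

47.5°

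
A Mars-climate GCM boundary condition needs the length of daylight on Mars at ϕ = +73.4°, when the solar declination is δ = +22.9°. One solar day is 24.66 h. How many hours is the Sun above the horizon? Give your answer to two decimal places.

Sunrise equation: cos h₀ = −tan ϕ · tan δ = -1.4170 ≤ −1, so the Sun never sets (polar day) and h₀ = π.
Daylight = 2h₀/(2π) × 24.66 h = (3.1416/π) × 24.66 = 24.66 h.

24.66 h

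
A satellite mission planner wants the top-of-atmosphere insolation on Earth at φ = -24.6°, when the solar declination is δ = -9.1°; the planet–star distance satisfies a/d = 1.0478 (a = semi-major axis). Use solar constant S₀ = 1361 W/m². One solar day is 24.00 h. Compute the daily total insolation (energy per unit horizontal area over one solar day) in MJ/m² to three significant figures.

41.2 MJ/m²

cos H₀ = −tan(-24.6°) tan(-9.100°) = -0.0733, H₀ = 1.6442 rad.
Bracket: H₀ sin φ sin δ + cos φ cos δ sin H₀ = 1.6442×-0.41628×-0.15816 + 0.90924×0.98741×0.99731 = 0.108252 + 0.895378 = 1.003630.
Inverse-square distance factor (a/d)² = 1.0478² = 1.097885.
Q̄ = (S₀/π) × 1.097885 × [bracket] = (1361/π) × 1.097885 × 1.003630 = 477.35 W/m².
Daily total = Q̄ × 24.00 h × 3600 s/h = 477.35 × 24.00 × 3600 / 10⁶ = 41.24 MJ/m².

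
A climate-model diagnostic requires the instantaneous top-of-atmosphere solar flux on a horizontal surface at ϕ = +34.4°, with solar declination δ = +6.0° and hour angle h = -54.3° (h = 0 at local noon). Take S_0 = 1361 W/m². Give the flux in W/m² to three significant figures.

cos θ_z = sin ϕ sin δ + cos ϕ cos δ cos h = 0.059055 + 0.478850 = 0.537905.
Flux = S_0 · cos θ_z = 1361 × 0.537905 = 732.1 W/m².

732 W/m²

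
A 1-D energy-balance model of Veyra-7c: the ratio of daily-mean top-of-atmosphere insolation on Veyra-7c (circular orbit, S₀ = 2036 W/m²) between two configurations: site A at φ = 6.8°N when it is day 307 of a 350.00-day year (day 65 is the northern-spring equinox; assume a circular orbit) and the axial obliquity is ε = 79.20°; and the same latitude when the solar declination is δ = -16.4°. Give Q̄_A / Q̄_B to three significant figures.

Q̄_A / Q̄_B ≈ 0.268

— Configuration A (φ=+6.8°):
Solar longitude: λ_s = 360° × (307 − 65)/350.00 = 248.914°.
sin δ = sin 79.20° × sin 248.914° = -0.91652, so δ = -66.422°.
cos H₀ = −tan(+6.8°) tan(-66.422°) = 0.2732, H₀ = 1.2941 rad.
Bracket: H₀ sin φ sin δ + cos φ cos δ sin H₀ = 1.2941×0.11840×-0.91652 + 0.99297×0.40000×0.96195 = -0.140431 + 0.382075 = 0.241644.
Q̄ = (S₀/π) × [bracket] = (2036/π) × 0.241644 = 156.60 W/m².
— Configuration B (φ=+6.8°):
cos H₀ = −tan(+6.8°) tan(-16.400°) = 0.0351, H₀ = 1.5357 rad.
Bracket: H₀ sin φ sin δ + cos φ cos δ sin H₀ = 1.5357×0.11840×-0.28234 + 0.99297×0.95931×0.99938 = -0.051337 + 0.951975 = 0.900638.
Q̄ = (S₀/π) × [bracket] = (2036/π) × 0.900638 = 583.68 W/m².
Ratio Q̄_A / Q̄_B = 156.60 / 583.68 = 0.2683.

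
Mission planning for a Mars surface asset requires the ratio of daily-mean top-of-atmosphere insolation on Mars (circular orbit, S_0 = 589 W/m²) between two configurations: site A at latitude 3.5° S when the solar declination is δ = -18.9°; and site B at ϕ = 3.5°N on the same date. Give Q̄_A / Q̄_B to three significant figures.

Q̄_A / Q̄_B ≈ 1.07

— Configuration A (ϕ=-3.5°):
cos h₀ = −tan(-3.5°) tan(-18.900°) = -0.0209, h₀ = 1.5917 rad.
Bracket: h₀ sin ϕ sin δ + cos ϕ cos δ sin h₀ = 1.5917×-0.06105×-0.32392 + 0.99813×0.94609×0.99978 = 0.031476 + 0.944113 = 0.975589.
Q̄ = (S_0/π) × [bracket] = (589/π) × 0.975589 = 182.91 W/m².
— Configuration B (ϕ=+3.5°):
cos h₀ = −tan(+3.5°) tan(-18.900°) = 0.0209, h₀ = 1.5499 rad.
Bracket: h₀ sin ϕ sin δ + cos ϕ cos δ sin h₀ = 1.5499×0.06105×-0.32392 + 0.99813×0.94609×0.99978 = -0.030650 + 0.944113 = 0.913463.
Q̄ = (S_0/π) × [bracket] = (589/π) × 0.913463 = 171.26 W/m².
Ratio Q̄_A / Q̄_B = 182.91 / 171.26 = 1.068.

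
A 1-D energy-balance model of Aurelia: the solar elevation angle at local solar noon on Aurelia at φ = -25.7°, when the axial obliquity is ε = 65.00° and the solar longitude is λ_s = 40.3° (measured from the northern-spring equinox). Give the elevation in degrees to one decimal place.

28.4°

Solar declination: sin δ = sin ε · sin λ_s = sin 65.00° × sin 40.3° = 0.58619, so δ = +35.887°.
At local noon the hour angle is zero, so the zenith angle equals |φ − δ| = |-25.7° − (+35.887°)| = 61.587°.
Elevation = 90° − 61.587° = 28.4°.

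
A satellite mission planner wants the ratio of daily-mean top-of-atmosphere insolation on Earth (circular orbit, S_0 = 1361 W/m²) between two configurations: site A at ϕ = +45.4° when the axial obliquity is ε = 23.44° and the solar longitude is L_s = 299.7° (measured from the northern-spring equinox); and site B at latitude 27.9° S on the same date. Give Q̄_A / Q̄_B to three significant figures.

— Configuration A (ϕ=+45.4°):
Solar declination: sin δ = sin ε · sin L_s = sin 23.44° × sin 299.7° = -0.34553, so δ = -20.214°.
cos h₀ = −tan(+45.4°) tan(-20.214°) = 0.3734, h₀ = 1.1881 rad.
Bracket: h₀ sin ϕ sin δ + cos ϕ cos δ sin h₀ = 1.1881×0.71203×-0.34553 + 0.70215×0.93841×0.92768 = -0.292306 + 0.611253 = 0.318947.
Q̄ = (S_0/π) × [bracket] = (1361/π) × 0.318947 = 138.17 W/m².
— Configuration B (ϕ=-27.9°):
cos h₀ = −tan(-27.9°) tan(-20.214°) = -0.1950, h₀ = 1.7670 rad.
Bracket: h₀ sin ϕ sin δ + cos ϕ cos δ sin h₀ = 1.7670×-0.46793×-0.34553 + 0.88377×0.93841×0.98081 = 0.285695 + 0.813424 = 1.099119.
Q̄ = (S_0/π) × [bracket] = (1361/π) × 1.099119 = 476.16 W/m².
Ratio Q̄_A / Q̄_B = 138.17 / 476.16 = 0.2902.

Q̄_A / Q̄_B ≈ 0.290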